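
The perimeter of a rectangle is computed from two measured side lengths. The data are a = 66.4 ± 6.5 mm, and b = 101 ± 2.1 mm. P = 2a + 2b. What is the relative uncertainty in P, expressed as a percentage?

P is a linear combination, so absolute uncertainties add in quadrature:
  (2·δa)² = 169;  (2·δb)² = 17.6
δP = √(187) = 13.7 mm
P = 335 mm, so δP/P = 13.7/335 = 0.0408.

4.08%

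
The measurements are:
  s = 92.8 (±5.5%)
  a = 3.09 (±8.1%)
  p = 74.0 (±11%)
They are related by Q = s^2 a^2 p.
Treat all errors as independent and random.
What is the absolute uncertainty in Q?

1.37e+06

Products/powers → add relative errors in quadrature, weighted by exponent:
  (2·δs/s)² = (2×0.0550)² = 0.0121;  (2·δa/a)² = (2×0.0810)² = 0.0262;  (1·δp/p)² = (1×0.110)² = 0.0121
δQ/Q = √(0.0504) = 0.225
Q = 6.08e+06, so δQ = 0.225 × 6.08e+06 = 1.37e+06.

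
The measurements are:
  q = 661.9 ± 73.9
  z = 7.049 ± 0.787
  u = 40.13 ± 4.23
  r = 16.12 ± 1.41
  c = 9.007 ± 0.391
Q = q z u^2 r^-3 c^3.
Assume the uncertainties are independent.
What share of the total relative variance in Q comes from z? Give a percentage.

(δQ/Q)² = (1·δq/q)² + (1·δz/z)² + (2·δu/u)² + (-3·δr/r)² + (3·δc/c)²
  q term: (1×0.112)² = 0.0125
  z term: (1×0.112)² = 0.0125
  u term: (2×0.105)² = 0.0444
  r term: (-3×0.0875)² = 0.0689
  c term: (3×0.0434)² = 0.0170
Total = 0.155. Share from z = 0.0125/0.155 = 0.0803.

8.03%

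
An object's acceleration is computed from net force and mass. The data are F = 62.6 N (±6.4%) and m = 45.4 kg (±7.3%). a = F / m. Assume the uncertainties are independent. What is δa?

Each factor contributes (exponent × relative error)² to (δa/a)²:
  (1·δF/F)² = (1×0.0640)² = 0.00410;  (-1·δm/m)² = (-1×0.0730)² = 0.00533
δa/a = √(0.00942) = 0.0971
a = 1.38 m/s^2, so δa = 0.0971 × 1.38 = 0.134 m/s^2.

0.134 m/s^2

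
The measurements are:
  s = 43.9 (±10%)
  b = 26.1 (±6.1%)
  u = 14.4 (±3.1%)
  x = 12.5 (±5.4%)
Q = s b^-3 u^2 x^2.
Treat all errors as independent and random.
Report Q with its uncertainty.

80.0 ± 19.4

Q is a product of powers, so relative uncertainties combine in quadrature:
  (1·δs/s)² = (1×0.100)² = 0.0100;  (-3·δb/b)² = (-3×0.0610)² = 0.0335;  (2·δu/u)² = (2×0.0310)² = 0.00384;  (2·δx/x)² = (2×0.0540)² = 0.0117
δQ/Q = √(0.0590) = 0.243
Q = 80.0, so δQ = 0.243 × 80.0 = 19.4.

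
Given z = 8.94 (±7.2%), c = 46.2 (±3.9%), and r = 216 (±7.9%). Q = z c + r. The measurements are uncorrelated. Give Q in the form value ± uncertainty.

Let p = z·c = 413. δp/p = √((1·δz/z)² + (1·δc/c)²) = √(0.00518 + 0.00152) = 0.0819, so δp = 33.8.
Q = p + r: δQ = √(δp² + δr²) = √(1140 + 291) = 37.9
Q = 629.

629 ± 37.9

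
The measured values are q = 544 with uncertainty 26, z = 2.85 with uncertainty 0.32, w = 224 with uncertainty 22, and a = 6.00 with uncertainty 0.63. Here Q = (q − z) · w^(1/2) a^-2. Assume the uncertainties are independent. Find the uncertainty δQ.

49.7

Let u = q − z = 541. δu = √(δq² + δz²) = √(676 + 0.102) = 26.0, so δu/u = 0.0480.
Q is then a monomial in u, w, a:
δQ/Q = √((δu/u)² + (½·δw/w)² + (-2·δa/a)²) = √(0.00231 + 0.00241 + 0.0441) = 0.221
Q = 225, so δQ = 0.221 × 225 = 49.7.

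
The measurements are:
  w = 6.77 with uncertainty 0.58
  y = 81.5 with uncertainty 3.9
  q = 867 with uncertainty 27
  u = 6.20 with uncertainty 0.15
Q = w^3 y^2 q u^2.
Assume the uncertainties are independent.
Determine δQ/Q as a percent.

28.0%

Products/powers → add relative errors in quadrature, weighted by exponent:
  (3·δw/w)² = (3×0.0857)² = 0.0661;  (2·δy/y)² = (2×0.0479)² = 0.00916;  (1·δq/q)² = (1×0.0311)² = 0.000970;  (2·δu/u)² = (2×0.0242)² = 0.00234
δQ/Q = √(0.0785) = 0.280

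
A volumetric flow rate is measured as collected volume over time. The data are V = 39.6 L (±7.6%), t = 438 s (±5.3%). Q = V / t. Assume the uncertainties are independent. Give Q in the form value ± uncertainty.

0.0904 ± 0.00838 L/s

Since Q is a product/quotient, work with relative uncertainties:
  (1·δV/V)² = (1×0.0760)² = 0.00578;  (-1·δt/t)² = (-1×0.0530)² = 0.00281
δQ/Q = √(0.00858) = 0.0927
Q = 0.0904 L/s, so δQ = 0.0927 × 0.0904 = 0.00838 L/s.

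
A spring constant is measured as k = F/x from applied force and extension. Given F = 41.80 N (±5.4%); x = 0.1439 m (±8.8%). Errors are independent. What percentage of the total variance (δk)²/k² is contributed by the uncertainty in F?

27.4%

(δk/k)² = (1·δF/F)² + (-1·δx/x)²
  F term: (1×0.0540)² = 0.00292
  x term: (-1×0.0880)² = 0.00774
Total = 0.0107. Share from F = 0.00292/0.0107 = 0.274.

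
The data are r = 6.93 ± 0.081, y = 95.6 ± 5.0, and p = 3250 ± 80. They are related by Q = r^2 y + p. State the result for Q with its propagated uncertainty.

7840 ± 275

Let w = r^2·y = 4590. δw/w = √((2·δr/r)² + (1·δy/y)²) = √(0.000546 + 0.00274) = 0.0573, so δw = 263.
Q = w + p: δQ = √(δw² + δp²) = √(69200 + 6400) = 275
Q = 7840.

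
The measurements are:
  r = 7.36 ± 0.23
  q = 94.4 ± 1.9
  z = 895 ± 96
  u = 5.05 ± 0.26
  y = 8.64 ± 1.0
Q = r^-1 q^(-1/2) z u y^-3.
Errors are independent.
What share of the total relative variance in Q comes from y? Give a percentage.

(δQ/Q)² = (-1·δr/r)² + (−½·δq/q)² + (1·δz/z)² + (1·δu/u)² + (-3·δy/y)²
  r term: (-1×0.0312)² = 0.000977
  q term: (-0.5×0.0201)² = 0.000101
  z term: (1×0.107)² = 0.0115
  u term: (1×0.0515)² = 0.00265
  y term: (-3×0.116)² = 0.121
Total = 0.136. Share from y = 0.121/0.136 = 0.888.

88.8%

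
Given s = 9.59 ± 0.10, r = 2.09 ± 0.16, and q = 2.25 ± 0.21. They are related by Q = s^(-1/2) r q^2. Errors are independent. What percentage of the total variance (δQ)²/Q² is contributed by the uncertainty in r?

14.4%

(δQ/Q)² = (−½·δs/s)² + (1·δr/r)² + (2·δq/q)²
  s term: (-0.5×0.0104)² = 2.72e-05
  r term: (1×0.0766)² = 0.00586
  q term: (2×0.0933)² = 0.0348
Total = 0.0407. Share from r = 0.00586/0.0407 = 0.144.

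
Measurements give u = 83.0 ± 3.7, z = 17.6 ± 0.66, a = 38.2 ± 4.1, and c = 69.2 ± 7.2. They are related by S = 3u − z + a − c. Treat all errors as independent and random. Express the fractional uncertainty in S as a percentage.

Each term contributes (cᵢ δxᵢ)² to (δS)²:
  (3·δu)² = 123;  (δz)² = 0.436;  (δa)² = 16.8;  (δc)² = 51.8
δS = √(192) = 13.9
S = 200, so δS/S = 13.9/200 = 0.0692.

6.92%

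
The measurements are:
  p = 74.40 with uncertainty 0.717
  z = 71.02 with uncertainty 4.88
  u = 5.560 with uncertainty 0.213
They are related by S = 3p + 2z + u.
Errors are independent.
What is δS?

Each term contributes (cᵢ δxᵢ)² to (δS)²:
  (3·δp)² = 4.63;  (2·δz)² = 95.3;  (δu)² = 0.0454
δS = √(99.9) = 10.00

10.00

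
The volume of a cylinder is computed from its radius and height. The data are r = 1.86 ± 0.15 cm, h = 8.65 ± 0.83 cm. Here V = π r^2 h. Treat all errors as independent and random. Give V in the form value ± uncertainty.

V is a product of powers, so relative uncertainties combine in quadrature:
  (2·δr/r)² = (2×0.0806)² = 0.0260;  (1·δh/h)² = (1×0.0960)² = 0.00921
δV/V = √(0.0352) = 0.188
V = 94.0 cm^3, so δV = 0.188 × 94.0 = 17.6 cm^3.

94.0 ± 17.6 cm^3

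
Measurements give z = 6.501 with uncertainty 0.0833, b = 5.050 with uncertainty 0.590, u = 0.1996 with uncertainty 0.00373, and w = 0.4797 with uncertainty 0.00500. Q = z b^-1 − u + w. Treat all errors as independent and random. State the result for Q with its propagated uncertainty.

1.567 ± 0.151

Let p = z·b^-1 = 1.287. δp/p = √((1·δz/z)² + (-1·δb/b)²) = √(0.000164 + 0.0136) = 0.118, so δp = 0.151.
Q = p − u + w: δQ = √(δp² + δu² + δw²) = √(0.0229 + 1.39e-05 + 2.5e-05) = 0.151
Q = 1.567.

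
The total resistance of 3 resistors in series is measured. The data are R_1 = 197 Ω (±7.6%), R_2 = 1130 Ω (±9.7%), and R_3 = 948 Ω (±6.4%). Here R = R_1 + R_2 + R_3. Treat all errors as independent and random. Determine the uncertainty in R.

126 Ω

Absolute uncertainties add in quadrature for a linear combination:
  (δR_1)² = 224;  (δR_2)² = 12000;  (δR_3)² = 3680
δR = √(15900) = 126 Ω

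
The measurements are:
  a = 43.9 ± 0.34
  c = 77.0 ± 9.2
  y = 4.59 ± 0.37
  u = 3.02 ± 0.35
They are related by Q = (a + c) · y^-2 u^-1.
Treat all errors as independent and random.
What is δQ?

Let w = a + c = 121. δw = √(δa² + δc²) = √(0.116 + 84.6) = 9.21, so δw/w = 0.0761.
Q is then a monomial in w, y, u:
δQ/Q = √((δw/w)² + (-2·δy/y)² + (-1·δu/u)²) = √(0.00580 + 0.0260 + 0.0134) = 0.213
Q = 1.90, so δQ = 0.213 × 1.90 = 0.404.

0.404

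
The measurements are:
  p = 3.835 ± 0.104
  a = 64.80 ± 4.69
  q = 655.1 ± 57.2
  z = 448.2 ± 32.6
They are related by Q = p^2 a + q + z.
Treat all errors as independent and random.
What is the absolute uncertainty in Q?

108

Let w = p^2·a = 953.0. δw/w = √((2·δp/p)² + (1·δa/a)²) = √(0.00294 + 0.00524) = 0.0904, so δw = 86.2.
Q = w + q + z: δQ = √(δw² + δq² + δz²) = √(7430 + 3270 + 1060) = 108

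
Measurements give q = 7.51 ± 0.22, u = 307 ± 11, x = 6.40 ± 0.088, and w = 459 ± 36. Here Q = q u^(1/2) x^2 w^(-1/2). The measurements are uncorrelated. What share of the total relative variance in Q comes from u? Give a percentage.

(δQ/Q)² = (1·δq/q)² + (½·δu/u)² + (2·δx/x)² + (−½·δw/w)²
  q term: (1×0.0293)² = 0.000858
  u term: (0.5×0.0358)² = 0.000321
  x term: (2×0.0137)² = 0.000756
  w term: (-0.5×0.0784)² = 0.00154
Total = 0.00347. Share from u = 0.000321/0.00347 = 0.0924.

9.24%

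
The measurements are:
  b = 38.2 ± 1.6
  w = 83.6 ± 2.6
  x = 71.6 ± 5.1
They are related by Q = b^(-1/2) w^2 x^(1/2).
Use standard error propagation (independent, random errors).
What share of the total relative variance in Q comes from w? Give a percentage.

(δQ/Q)² = (−½·δb/b)² + (2·δw/w)² + (½·δx/x)²
  b term: (-0.5×0.0419)² = 0.000439
  w term: (2×0.0311)² = 0.00387
  x term: (0.5×0.0712)² = 0.00127
Total = 0.00558. Share from w = 0.00387/0.00558 = 0.694.

69.4%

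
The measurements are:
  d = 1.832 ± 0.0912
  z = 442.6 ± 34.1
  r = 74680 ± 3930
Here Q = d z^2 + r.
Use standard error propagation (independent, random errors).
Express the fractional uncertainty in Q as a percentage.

Let p = d·z^2 = 358900. δp/p = √((1·δd/d)² + (2·δz/z)²) = √(0.00248 + 0.0237) = 0.162, so δp = 58100.
Q = p + r: δQ = √(δp² + δr²) = √(3.38e+09 + 1.54e+07) = 58200
Q = 433600, so δQ/Q = 58200/433600 = 0.134.

13.4%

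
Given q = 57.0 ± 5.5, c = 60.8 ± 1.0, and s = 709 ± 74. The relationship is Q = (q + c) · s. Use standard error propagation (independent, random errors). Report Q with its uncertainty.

83500 ± 9580

Let u = q + c = 118. δu = √(δq² + δc²) = √(30.2 + 1.00) = 5.59, so δu/u = 0.0475.
Q is then a monomial in u, s:
δQ/Q = √((δu/u)² + (1·δs/s)²) = √(0.00225 + 0.0109) = 0.115
Q = 83500, so δQ = 0.115 × 83500 = 9580.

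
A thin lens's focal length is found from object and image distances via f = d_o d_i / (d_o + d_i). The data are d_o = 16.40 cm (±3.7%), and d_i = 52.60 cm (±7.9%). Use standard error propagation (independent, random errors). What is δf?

0.424 cm

∂f/∂d_o = (d_i/(d_o+d_i))² = 0.581;  ∂f/∂d_i = (d_o/(d_o+d_i))² = 0.0565
δf = √((∂f/∂d_o · δd_o)² + (∂f/∂d_i · δd_i)²) = √(0.124 + 0.0551) = 0.424 cm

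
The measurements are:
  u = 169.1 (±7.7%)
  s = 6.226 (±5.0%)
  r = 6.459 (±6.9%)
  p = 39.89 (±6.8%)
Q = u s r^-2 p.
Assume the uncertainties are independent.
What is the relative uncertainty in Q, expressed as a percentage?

For a monomial Q ∝ u, s, r^-2, p, fractional errors add in quadrature:
  (1·δu/u)² = (1×0.0770)² = 0.00593;  (1·δs/s)² = (1×0.0500)² = 0.00250;  (-2·δr/r)² = (-2×0.0690)² = 0.0190;  (1·δp/p)² = (1×0.0680)² = 0.00462
δQ/Q = √(0.0321) = 0.179

17.9%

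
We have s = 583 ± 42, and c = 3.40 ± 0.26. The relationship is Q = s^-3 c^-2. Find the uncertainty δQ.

Q is a product of powers, so relative uncertainties combine in quadrature:
  (-3·δs/s)² = (-3×0.0720)² = 0.0467;  (-2·δc/c)² = (-2×0.0765)² = 0.0234
δQ/Q = √(0.0701) = 0.265
Q = 4.37e-10, so δQ = 0.265 × 4.37e-10 = 1.16e-10.

1.16e-10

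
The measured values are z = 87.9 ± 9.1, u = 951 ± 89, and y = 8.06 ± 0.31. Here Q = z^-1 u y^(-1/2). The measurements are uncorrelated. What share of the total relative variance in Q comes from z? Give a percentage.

54.0%

(δQ/Q)² = (-1·δz/z)² + (1·δu/u)² + (−½·δy/y)²
  z term: (-1×0.104)² = 0.0107
  u term: (1×0.0936)² = 0.00876
  y term: (-0.5×0.0385)² = 0.000370
Total = 0.0198. Share from z = 0.0107/0.0198 = 0.540.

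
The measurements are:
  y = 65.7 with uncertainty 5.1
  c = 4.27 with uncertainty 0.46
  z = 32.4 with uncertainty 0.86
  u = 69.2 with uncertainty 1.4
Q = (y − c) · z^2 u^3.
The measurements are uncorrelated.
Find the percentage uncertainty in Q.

11.6%

Let w = y − c = 61.4. δw = √(δy² + δc²) = √(26.0 + 0.212) = 5.12, so δw/w = 0.0834.
Q is then a monomial in w, z, u:
δQ/Q = √((δw/w)² + (2·δz/z)² + (3·δu/u)²) = √(0.00695 + 0.00282 + 0.00368) = 0.116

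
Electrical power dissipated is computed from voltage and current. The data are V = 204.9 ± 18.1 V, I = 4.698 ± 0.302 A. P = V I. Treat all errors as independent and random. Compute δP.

P is a product of powers, so relative uncertainties combine in quadrature:
  (1·δV/V)² = (1×0.0883)² = 0.00780;  (1·δI/I)² = (1×0.0643)² = 0.00413
δP/P = √(0.0119) = 0.109
P = 962.6 W, so δP = 0.109 × 962.6 = 105 W.

105 W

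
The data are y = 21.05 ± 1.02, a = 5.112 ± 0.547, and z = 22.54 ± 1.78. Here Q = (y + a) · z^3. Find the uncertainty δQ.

72200

Let u = y + a = 26.16. δu = √(δy² + δa²) = √(1.04 + 0.299) = 1.16, so δu/u = 0.0442.
Q is then a monomial in u, z:
δQ/Q = √((δu/u)² + (3·δz/z)²) = √(0.00196 + 0.0561) = 0.241
Q = 299600, so δQ = 0.241 × 299600 = 72200.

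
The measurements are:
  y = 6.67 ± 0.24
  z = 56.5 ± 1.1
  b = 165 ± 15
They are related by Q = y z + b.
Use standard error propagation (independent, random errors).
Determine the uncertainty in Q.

21.5

Let p = y·z = 377. δp/p = √((1·δy/y)² + (1·δz/z)²) = √(0.00129 + 0.000379) = 0.0409, so δp = 15.4.
Q = p + b: δQ = √(δp² + δb²) = √(238 + 225) = 21.5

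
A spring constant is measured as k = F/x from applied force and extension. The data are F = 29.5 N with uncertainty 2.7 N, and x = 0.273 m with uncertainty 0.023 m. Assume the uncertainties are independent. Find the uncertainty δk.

Each factor contributes (exponent × relative error)² to (δk/k)²:
  (1·δF/F)² = (1×0.0915)² = 0.00838;  (-1·δx/x)² = (-1×0.0842)² = 0.00710
δk/k = √(0.0155) = 0.124
k = 108 N/m, so δk = 0.124 × 108 = 13.4 N/m.

13.4 N/m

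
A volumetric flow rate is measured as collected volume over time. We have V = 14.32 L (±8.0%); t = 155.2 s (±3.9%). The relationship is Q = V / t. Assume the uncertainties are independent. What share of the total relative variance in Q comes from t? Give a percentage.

19.2%

(δQ/Q)² = (1·δV/V)² + (-1·δt/t)²
  V term: (1×0.0800)² = 0.00640
  t term: (-1×0.0390)² = 0.00152
Total = 0.00792. Share from t = 0.00152/0.00792 = 0.192.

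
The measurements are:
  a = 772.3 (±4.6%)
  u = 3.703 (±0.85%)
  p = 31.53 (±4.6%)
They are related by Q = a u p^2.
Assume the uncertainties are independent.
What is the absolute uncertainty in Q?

Relative error in a monomial: (δQ/Q)² = Σ (nᵢ · δxᵢ/xᵢ)².
  (1·δa/a)² = (1×0.0460)² = 0.00212;  (1·δu/u)² = (1×0.00850)² = 7.23e-05;  (2·δp/p)² = (2×0.0460)² = 0.00846
δQ/Q = √(0.0107) = 0.103
Q = 2.843e+06, so δQ = 0.103 × 2.843e+06 = 2.93e+05.

2.93e+05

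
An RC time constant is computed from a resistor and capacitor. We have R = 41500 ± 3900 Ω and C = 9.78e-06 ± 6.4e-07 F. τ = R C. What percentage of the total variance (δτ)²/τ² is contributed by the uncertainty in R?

(δτ/τ)² = (1·δR/R)² + (1·δC/C)²
  R term: (1×0.0940)² = 0.00883
  C term: (1×0.0654)² = 0.00428
Total = 0.0131. Share from R = 0.00883/0.0131 = 0.673.

67.3%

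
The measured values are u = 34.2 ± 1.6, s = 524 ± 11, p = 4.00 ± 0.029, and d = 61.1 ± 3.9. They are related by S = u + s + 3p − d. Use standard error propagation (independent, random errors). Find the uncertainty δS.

For a sum/difference, combine absolute errors in quadrature:
  (δu)² = 2.56;  (δs)² = 121;  (3·δp)² = 0.00757;  (δd)² = 15.2
δS = √(139) = 11.8

11.8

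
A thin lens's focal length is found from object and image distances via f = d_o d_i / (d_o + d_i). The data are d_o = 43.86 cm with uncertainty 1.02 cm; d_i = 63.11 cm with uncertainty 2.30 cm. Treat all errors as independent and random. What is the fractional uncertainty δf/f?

0.0203

∂f/∂d_o = (d_i/(d_o+d_i))² = 0.348;  ∂f/∂d_i = (d_o/(d_o+d_i))² = 0.168
δf = √((∂f/∂d_o · δd_o)² + (∂f/∂d_i · δd_i)²) = √(0.126 + 0.150) = 0.525 cm
f = 25.88 cm, so δf/f = 0.525/25.88 = 0.0203.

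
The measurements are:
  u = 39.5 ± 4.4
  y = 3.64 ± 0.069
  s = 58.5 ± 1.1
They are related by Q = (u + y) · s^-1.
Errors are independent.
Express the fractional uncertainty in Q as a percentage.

10.4%

Let w = u + y = 43.1. δw = √(δu² + δy²) = √(19.4 + 0.00476) = 4.40, so δw/w = 0.102.
Q is then a monomial in w, s:
δQ/Q = √((δw/w)² + (-1·δs/s)²) = √(0.0104 + 0.000354) = 0.104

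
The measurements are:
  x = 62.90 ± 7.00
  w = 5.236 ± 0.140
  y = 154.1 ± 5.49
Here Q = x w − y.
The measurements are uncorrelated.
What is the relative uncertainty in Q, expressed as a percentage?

21.7%

Let p = x·w = 329.3. δp/p = √((1·δx/x)² + (1·δw/w)²) = √(0.0124 + 0.000715) = 0.114, so δp = 37.7.
Q = p − y: δQ = √(δp² + δy²) = √(1420 + 30.1) = 38.1
Q = 175.2, so δQ/Q = 38.1/175.2 = 0.217.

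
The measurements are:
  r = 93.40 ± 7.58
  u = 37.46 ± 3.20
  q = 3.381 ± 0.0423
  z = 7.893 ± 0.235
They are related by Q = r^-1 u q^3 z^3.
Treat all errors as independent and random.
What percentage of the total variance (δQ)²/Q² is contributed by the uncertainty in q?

6.05%

(δQ/Q)² = (-1·δr/r)² + (1·δu/u)² + (3·δq/q)² + (3·δz/z)²
  r term: (-1×0.0812)² = 0.00659
  u term: (1×0.0854)² = 0.00730
  q term: (3×0.0125)² = 0.00141
  z term: (3×0.0298)² = 0.00798
Total = 0.0233. Share from q = 0.00141/0.0233 = 0.0605.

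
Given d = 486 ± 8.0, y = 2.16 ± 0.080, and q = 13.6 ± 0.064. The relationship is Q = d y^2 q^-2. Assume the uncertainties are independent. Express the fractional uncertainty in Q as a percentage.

7.65%

Relative error in a monomial: (δQ/Q)² = Σ (nᵢ · δxᵢ/xᵢ)².
  (1·δd/d)² = (1×0.0165)² = 0.000271;  (2·δy/y)² = (2×0.0370)² = 0.00549;  (-2·δq/q)² = (-2×0.00471)² = 8.86e-05
δQ/Q = √(0.00585) = 0.0765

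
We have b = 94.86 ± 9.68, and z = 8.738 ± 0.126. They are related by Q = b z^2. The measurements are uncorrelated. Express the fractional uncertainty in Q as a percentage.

Relative error in a monomial: (δQ/Q)² = Σ (nᵢ · δxᵢ/xᵢ)².
  (1·δb/b)² = (1×0.102)² = 0.0104;  (2·δz/z)² = (2×0.0144)² = 0.000832
δQ/Q = √(0.0112) = 0.106

10.6%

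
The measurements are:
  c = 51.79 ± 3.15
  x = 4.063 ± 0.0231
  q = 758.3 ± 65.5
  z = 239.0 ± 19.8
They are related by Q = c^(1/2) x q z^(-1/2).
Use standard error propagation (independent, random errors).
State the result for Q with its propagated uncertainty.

1434 ± 144

Each factor contributes (exponent × relative error)² to (δQ/Q)²:
  (½·δc/c)² = (0.5×0.0608)² = 0.000925;  (1·δx/x)² = (1×0.00569)² = 3.23e-05;  (1·δq/q)² = (1×0.0864)² = 0.00746;  (−½·δz/z)² = (-0.5×0.0828)² = 0.00172
δQ/Q = √(0.0101) = 0.101
Q = 1434, so δQ = 0.101 × 1434 = 144.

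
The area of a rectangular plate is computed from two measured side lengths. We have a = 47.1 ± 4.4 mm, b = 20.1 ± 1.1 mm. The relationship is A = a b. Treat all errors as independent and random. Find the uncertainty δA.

102 mm^2

For a monomial A ∝ a, b, fractional errors add in quadrature:
  (1·δa/a)² = (1×0.0934)² = 0.00873;  (1·δb/b)² = (1×0.0547)² = 0.00299
δA/A = √(0.0117) = 0.108
A = 947 mm^2, so δA = 0.108 × 947 = 102 mm^2.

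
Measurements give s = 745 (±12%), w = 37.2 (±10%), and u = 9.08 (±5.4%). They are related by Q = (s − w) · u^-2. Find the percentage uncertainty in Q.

Let h = s − w = 708. δh = √(δs² + δw²) = √(7990 + 13.8) = 89.5, so δh/h = 0.126.
Q is then a monomial in h, u:
δQ/Q = √((δh/h)² + (-2·δu/u)²) = √(0.0160 + 0.0117) = 0.166

16.6%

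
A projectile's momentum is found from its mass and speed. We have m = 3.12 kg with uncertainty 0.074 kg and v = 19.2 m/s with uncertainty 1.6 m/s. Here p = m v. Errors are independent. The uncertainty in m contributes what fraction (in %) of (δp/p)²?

(δp/p)² = (1·δm/m)² + (1·δv/v)²
  m term: (1×0.0237)² = 0.000563
  v term: (1×0.0833)² = 0.00694
Total = 0.00751. Share from m = 0.000563/0.00751 = 0.0749.

7.49%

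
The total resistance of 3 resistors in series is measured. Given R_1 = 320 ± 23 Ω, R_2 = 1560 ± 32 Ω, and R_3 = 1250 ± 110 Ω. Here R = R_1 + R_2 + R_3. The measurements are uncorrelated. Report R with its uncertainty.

3130 ± 117 Ω

Each term contributes (cᵢ δxᵢ)² to (δR)²:
  (δR_1)² = 529;  (δR_2)² = 1020;  (δR_3)² = 12100
δR = √(13700) = 117 Ω
R = 3130 Ω.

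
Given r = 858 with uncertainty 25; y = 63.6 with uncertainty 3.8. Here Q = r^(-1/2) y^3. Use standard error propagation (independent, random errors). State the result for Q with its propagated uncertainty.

Each factor contributes (exponent × relative error)² to (δQ/Q)²:
  (−½·δr/r)² = (-0.5×0.0291)² = 0.000212;  (3·δy/y)² = (3×0.0597)² = 0.0321
δQ/Q = √(0.0323) = 0.180
Q = 8780, so δQ = 0.180 × 8780 = 1580.

8780 ± 1580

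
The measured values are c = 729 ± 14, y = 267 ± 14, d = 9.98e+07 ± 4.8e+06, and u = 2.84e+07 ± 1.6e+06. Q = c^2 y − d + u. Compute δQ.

1.05e+07

Let p = c^2·y = 1.42e+08. δp/p = √((2·δc/c)² + (1·δy/y)²) = √(0.00148 + 0.00275) = 0.0650, so δp = 9.22e+06.
Q = p − d + u: δQ = √(δp² + δd² + δu²) = √(8.51e+13 + 2.3e+13 + 2.56e+12) = 1.05e+07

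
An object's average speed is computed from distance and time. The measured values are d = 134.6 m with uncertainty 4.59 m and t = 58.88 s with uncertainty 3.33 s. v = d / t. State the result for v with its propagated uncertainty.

2.286 ± 0.151 m/s

Relative error in a monomial: (δv/v)² = Σ (nᵢ · δxᵢ/xᵢ)².
  (1·δd/d)² = (1×0.0341)² = 0.00116;  (-1·δt/t)² = (-1×0.0566)² = 0.00320
δv/v = √(0.00436) = 0.0660
v = 2.286 m/s, so δv = 0.0660 × 2.286 = 0.151 m/s.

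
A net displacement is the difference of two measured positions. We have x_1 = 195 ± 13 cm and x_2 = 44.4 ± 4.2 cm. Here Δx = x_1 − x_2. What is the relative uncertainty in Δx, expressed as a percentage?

Δx is a linear combination, so absolute uncertainties add in quadrature:
  (δx_1)² = 169;  (δx_2)² = 17.6
δΔx = √(187) = 13.7 cm
Δx = 151 cm, so δΔx/Δx = 13.7/151 = 0.0907.

9.07%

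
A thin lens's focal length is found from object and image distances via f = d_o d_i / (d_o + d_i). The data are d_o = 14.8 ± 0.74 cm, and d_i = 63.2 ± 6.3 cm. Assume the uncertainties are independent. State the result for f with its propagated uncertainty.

∂f/∂d_o = (d_i/(d_o+d_i))² = 0.657;  ∂f/∂d_i = (d_o/(d_o+d_i))² = 0.0360
δf = √((∂f/∂d_o · δd_o)² + (∂f/∂d_i · δd_i)²) = √(0.236 + 0.0514) = 0.536 cm
f = 12.0 cm.

12.0 ± 0.536 cm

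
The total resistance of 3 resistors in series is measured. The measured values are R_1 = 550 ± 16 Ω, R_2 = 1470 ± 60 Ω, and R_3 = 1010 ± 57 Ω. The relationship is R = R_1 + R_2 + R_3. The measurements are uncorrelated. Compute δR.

Each term contributes (cᵢ δxᵢ)² to (δR)²:
  (δR_1)² = 256;  (δR_2)² = 3600;  (δR_3)² = 3250
δR = √(7100) = 84.3 Ω

84.3 Ω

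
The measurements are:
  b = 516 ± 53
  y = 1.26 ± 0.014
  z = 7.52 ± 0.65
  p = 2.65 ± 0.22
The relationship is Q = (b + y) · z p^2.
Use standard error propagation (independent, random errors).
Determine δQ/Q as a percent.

Let u = b + y = 517. δu = √(δb² + δy²) = √(2810 + 0.000196) = 53.0, so δu/u = 0.102.
Q is then a monomial in u, z, p:
δQ/Q = √((δu/u)² + (1·δz/z)² + (2·δp/p)²) = √(0.0105 + 0.00747 + 0.0276) = 0.213

21.3%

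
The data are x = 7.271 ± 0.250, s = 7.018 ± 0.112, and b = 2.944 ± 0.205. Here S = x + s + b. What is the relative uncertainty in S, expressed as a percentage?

For a sum/difference, combine absolute errors in quadrature:
  (δx)² = 0.0625;  (δs)² = 0.0125;  (δb)² = 0.0420
δS = √(0.117) = 0.342
S = 17.23, so δS/S = 0.342/17.23 = 0.0199.

1.99%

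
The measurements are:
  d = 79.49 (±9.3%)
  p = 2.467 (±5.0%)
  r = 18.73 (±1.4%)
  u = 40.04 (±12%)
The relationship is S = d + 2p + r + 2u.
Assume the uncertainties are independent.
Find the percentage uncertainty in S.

6.62%

For a sum/difference, combine absolute errors in quadrature:
  (δd)² = 54.7;  (2·δp)² = 0.0609;  (δr)² = 0.0688;  (2·δu)² = 92.3
δS = √(147) = 12.1
S = 183.2, so δS/S = 12.1/183.2 = 0.0662.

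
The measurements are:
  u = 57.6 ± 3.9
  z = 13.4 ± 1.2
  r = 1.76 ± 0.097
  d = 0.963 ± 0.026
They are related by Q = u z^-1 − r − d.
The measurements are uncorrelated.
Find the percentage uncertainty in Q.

Let p = u·z^-1 = 4.30. δp/p = √((1·δu/u)² + (-1·δz/z)²) = √(0.00458 + 0.00802) = 0.112, so δp = 0.483.
Q = p − r − d: δQ = √(δp² + δr² + δd²) = √(0.233 + 0.00941 + 0.000676) = 0.493
Q = 1.58, so δQ/Q = 0.493/1.58 = 0.313.

31.3%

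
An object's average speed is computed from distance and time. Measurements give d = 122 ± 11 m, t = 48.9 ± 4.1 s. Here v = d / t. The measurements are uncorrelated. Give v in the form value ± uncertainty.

2.49 ± 0.307 m/s

Relative error in a monomial: (δv/v)² = Σ (nᵢ · δxᵢ/xᵢ)².
  (1·δd/d)² = (1×0.0902)² = 0.00813;  (-1·δt/t)² = (-1×0.0838)² = 0.00703
δv/v = √(0.0152) = 0.123
v = 2.49 m/s, so δv = 0.123 × 2.49 = 0.307 m/s.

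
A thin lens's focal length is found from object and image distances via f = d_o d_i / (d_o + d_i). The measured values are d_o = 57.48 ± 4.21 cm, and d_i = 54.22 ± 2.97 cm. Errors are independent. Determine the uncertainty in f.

1.27 cm

∂f/∂d_o = (d_i/(d_o+d_i))² = 0.236;  ∂f/∂d_i = (d_o/(d_o+d_i))² = 0.265
δf = √((∂f/∂d_o · δd_o)² + (∂f/∂d_i · δd_i)²) = √(0.984 + 0.619) = 1.27 cm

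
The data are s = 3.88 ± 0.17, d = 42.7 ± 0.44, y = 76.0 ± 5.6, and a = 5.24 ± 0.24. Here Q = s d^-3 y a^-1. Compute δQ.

Products/powers → add relative errors in quadrature, weighted by exponent:
  (1·δs/s)² = (1×0.0438)² = 0.00192;  (-3·δd/d)² = (-3×0.0103)² = 0.000956;  (1·δy/y)² = (1×0.0737)² = 0.00543;  (-1·δa/a)² = (-1×0.0458)² = 0.00210
δQ/Q = √(0.0104) = 0.102
Q = 0.000723, so δQ = 0.102 × 0.000723 = 7.37e-05.

7.37e-05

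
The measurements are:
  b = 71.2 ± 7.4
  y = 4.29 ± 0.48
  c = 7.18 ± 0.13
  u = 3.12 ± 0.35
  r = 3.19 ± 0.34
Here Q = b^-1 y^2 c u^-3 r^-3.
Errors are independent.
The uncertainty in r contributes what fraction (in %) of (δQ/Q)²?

36.9%

(δQ/Q)² = (-1·δb/b)² + (2·δy/y)² + (1·δc/c)² + (-3·δu/u)² + (-3·δr/r)²
  b term: (-1×0.104)² = 0.0108
  y term: (2×0.112)² = 0.0501
  c term: (1×0.0181)² = 0.000328
  u term: (-3×0.112)² = 0.113
  r term: (-3×0.107)² = 0.102
Total = 0.277. Share from r = 0.102/0.277 = 0.369.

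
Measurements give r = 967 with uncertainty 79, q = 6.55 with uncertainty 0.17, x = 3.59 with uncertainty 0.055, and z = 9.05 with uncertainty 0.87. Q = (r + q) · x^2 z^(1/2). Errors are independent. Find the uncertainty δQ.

3740

Let u = r + q = 974. δu = √(δr² + δq²) = √(6240 + 0.0289) = 79.0, so δu/u = 0.0811.
Q is then a monomial in u, x, z:
δQ/Q = √((δu/u)² + (2·δx/x)² + (½·δz/z)²) = √(0.00658 + 0.000939 + 0.00231) = 0.0992
Q = 37700, so δQ = 0.0992 × 37700 = 3740.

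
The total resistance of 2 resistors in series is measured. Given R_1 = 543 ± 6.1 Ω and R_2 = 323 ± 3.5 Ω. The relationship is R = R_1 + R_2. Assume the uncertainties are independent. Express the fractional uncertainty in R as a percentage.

Each term contributes (cᵢ δxᵢ)² to (δR)²:
  (δR_1)² = 37.2;  (δR_2)² = 12.2
δR = √(49.5) = 7.03 Ω
R = 866 Ω, so δR/R = 7.03/866 = 0.00812.

0.812%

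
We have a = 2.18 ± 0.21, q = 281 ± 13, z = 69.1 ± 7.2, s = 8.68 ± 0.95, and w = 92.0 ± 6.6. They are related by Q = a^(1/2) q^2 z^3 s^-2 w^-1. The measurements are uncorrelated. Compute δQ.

Relative error in a monomial: (δQ/Q)² = Σ (nᵢ · δxᵢ/xᵢ)².
  (½·δa/a)² = (0.5×0.0963)² = 0.00232;  (2·δq/q)² = (2×0.0463)² = 0.00856;  (3·δz/z)² = (3×0.104)² = 0.0977;  (-2·δs/s)² = (-2×0.109)² = 0.0479;  (-1·δw/w)² = (-1×0.0717)² = 0.00515
δQ/Q = √(0.162) = 0.402
Q = 5.55e+06, so δQ = 0.402 × 5.55e+06 = 2.23e+06.

2.23e+06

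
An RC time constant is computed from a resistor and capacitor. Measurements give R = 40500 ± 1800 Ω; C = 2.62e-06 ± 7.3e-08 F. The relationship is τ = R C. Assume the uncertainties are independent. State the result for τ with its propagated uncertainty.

Products/powers → add relative errors in quadrature, weighted by exponent:
  (1·δR/R)² = (1×0.0444)² = 0.00198;  (1·δC/C)² = (1×0.0279)² = 0.000776
δτ/τ = √(0.00275) = 0.0525
τ = 0.106 s, so δτ = 0.0525 × 0.106 = 0.00557 s.

0.106 ± 0.00557 s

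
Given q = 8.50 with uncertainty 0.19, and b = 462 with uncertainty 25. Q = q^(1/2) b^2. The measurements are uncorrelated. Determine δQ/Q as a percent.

10.9%

Products/powers → add relative errors in quadrature, weighted by exponent:
  (½·δq/q)² = (0.5×0.0224)² = 0.000125;  (2·δb/b)² = (2×0.0541)² = 0.0117
δQ/Q = √(0.0118) = 0.109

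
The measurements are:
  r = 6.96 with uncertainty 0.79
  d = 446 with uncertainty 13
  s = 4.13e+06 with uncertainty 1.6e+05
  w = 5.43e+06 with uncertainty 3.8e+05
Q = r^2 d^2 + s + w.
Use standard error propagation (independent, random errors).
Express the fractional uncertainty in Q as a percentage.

12.0%

Let p = r^2·d^2 = 9.64e+06. δp/p = √((2·δr/r)² + (2·δd/d)²) = √(0.0515 + 0.00340) = 0.234, so δp = 2.26e+06.
Q = p + s + w: δQ = √(δp² + δs² + δw²) = √(5.1e+12 + 2.56e+10 + 1.44e+11) = 2.3e+06
Q = 1.92e+07, so δQ/Q = 2.3e+06/1.92e+07 = 0.120.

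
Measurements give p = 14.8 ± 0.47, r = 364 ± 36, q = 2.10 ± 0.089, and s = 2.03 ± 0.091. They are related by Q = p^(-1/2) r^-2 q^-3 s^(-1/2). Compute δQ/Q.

Relative error in a monomial: (δQ/Q)² = Σ (nᵢ · δxᵢ/xᵢ)².
  (−½·δp/p)² = (-0.5×0.0318)² = 0.000252;  (-2·δr/r)² = (-2×0.0989)² = 0.0391;  (-3·δq/q)² = (-3×0.0424)² = 0.0162;  (−½·δs/s)² = (-0.5×0.0448)² = 0.000502
δQ/Q = √(0.0560) = 0.237

0.237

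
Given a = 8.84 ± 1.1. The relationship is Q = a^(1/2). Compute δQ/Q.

0.0622

Since Q is a product/quotient, work with relative uncertainties:
  (½·δa/a)² = (0.5×0.124)² = 0.00387
δQ/Q = √(0.00387) = 0.0622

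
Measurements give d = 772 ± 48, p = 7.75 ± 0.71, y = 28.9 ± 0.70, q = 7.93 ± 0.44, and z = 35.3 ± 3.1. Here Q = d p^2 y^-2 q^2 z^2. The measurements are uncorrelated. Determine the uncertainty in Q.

1.25e+06

Relative error in a monomial: (δQ/Q)² = Σ (nᵢ · δxᵢ/xᵢ)².
  (1·δd/d)² = (1×0.0622)² = 0.00387;  (2·δp/p)² = (2×0.0916)² = 0.0336;  (-2·δy/y)² = (-2×0.0242)² = 0.00235;  (2·δq/q)² = (2×0.0555)² = 0.0123;  (2·δz/z)² = (2×0.0878)² = 0.0308
δQ/Q = √(0.0829) = 0.288
Q = 4.35e+06, so δQ = 0.288 × 4.35e+06 = 1.25e+06.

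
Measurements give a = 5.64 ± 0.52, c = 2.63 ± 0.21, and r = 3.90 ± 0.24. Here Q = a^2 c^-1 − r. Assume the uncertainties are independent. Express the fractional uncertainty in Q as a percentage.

29.8%

Let p = a^2·c^-1 = 12.1. δp/p = √((2·δa/a)² + (-1·δc/c)²) = √(0.0340 + 0.00638) = 0.201, so δp = 2.43.
Q = p − r: δQ = √(δp² + δr²) = √(5.91 + 0.0576) = 2.44
Q = 8.19, so δQ/Q = 2.44/8.19 = 0.298.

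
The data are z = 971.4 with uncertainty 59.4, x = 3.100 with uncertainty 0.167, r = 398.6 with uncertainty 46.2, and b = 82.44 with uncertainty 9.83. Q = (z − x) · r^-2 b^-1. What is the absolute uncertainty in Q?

Let u = z − x = 968.3. δu = √(δz² + δx²) = √(3530 + 0.0279) = 59.4, so δu/u = 0.0613.
Q is then a monomial in u, r, b:
δQ/Q = √((δu/u)² + (-2·δr/r)² + (-1·δb/b)²) = √(0.00376 + 0.0537 + 0.0142) = 0.268
Q = 7.393e-05, so δQ = 0.268 × 7.393e-05 = 1.98e-05.

1.98e-05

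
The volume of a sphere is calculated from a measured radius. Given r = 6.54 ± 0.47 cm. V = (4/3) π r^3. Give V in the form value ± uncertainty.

For a monomial V ∝ r^3, fractional errors add in quadrature:
  (3·δr/r)² = (3×0.0719)² = 0.0465
δV/V = √(0.0465) = 0.216
V = 1170 cm^3, so δV = 0.216 × 1170 = 253 cm^3.

1170 ± 253 cm^3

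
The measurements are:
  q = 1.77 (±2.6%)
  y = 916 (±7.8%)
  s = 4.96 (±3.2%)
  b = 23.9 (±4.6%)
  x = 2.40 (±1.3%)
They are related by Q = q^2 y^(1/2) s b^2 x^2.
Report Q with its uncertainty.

Relative error in a monomial: (δQ/Q)² = Σ (nᵢ · δxᵢ/xᵢ)².
  (2·δq/q)² = (2×0.0260)² = 0.00270;  (½·δy/y)² = (0.5×0.0780)² = 0.00152;  (1·δs/s)² = (1×0.0320)² = 0.00102;  (2·δb/b)² = (2×0.0460)² = 0.00846;  (2·δx/x)² = (2×0.0130)² = 0.000676
δQ/Q = √(0.0144) = 0.120
Q = 1.55e+06, so δQ = 0.120 × 1.55e+06 = 1.86e+05.

(1.55 ± 0.186) × 10^6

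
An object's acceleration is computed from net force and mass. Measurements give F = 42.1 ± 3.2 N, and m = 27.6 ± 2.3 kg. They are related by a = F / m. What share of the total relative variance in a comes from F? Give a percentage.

(δa/a)² = (1·δF/F)² + (-1·δm/m)²
  F term: (1×0.0760)² = 0.00578
  m term: (-1×0.0833)² = 0.00694
Total = 0.0127. Share from F = 0.00578/0.0127 = 0.454.

45.4%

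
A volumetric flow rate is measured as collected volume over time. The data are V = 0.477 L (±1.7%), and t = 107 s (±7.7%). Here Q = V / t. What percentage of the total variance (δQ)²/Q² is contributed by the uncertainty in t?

95.4%

(δQ/Q)² = (1·δV/V)² + (-1·δt/t)²
  V term: (1×0.0170)² = 0.000289
  t term: (-1×0.0770)² = 0.00593
Total = 0.00622. Share from t = 0.00593/0.00622 = 0.954.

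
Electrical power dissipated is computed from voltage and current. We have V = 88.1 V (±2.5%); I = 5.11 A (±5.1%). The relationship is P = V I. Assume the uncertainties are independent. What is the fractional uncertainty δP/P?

Relative error in a monomial: (δP/P)² = Σ (nᵢ · δxᵢ/xᵢ)².
  (1·δV/V)² = (1×0.0250)² = 0.000625;  (1·δI/I)² = (1×0.0510)² = 0.00260
δP/P = √(0.00323) = 0.0568

0.0568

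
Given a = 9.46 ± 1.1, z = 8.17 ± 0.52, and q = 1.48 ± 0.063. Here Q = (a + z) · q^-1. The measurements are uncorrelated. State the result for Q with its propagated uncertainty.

11.9 ± 0.966

Let u = a + z = 17.6. δu = √(δa² + δz²) = √(1.21 + 0.270) = 1.22, so δu/u = 0.0690.
Q is then a monomial in u, q:
δQ/Q = √((δu/u)² + (-1·δq/q)²) = √(0.00476 + 0.00181) = 0.0811
Q = 11.9, so δQ = 0.0811 × 11.9 = 0.966.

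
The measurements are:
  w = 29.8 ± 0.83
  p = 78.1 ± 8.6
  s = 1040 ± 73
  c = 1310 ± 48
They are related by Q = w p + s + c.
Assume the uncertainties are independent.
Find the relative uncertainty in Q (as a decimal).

0.0595

Let h = w·p = 2330. δh/h = √((1·δw/w)² + (1·δp/p)²) = √(0.000776 + 0.0121) = 0.114, so δh = 264.
Q = h + s + c: δQ = √(δh² + δs² + δc²) = √(69900 + 5330 + 2300) = 278
Q = 4680, so δQ/Q = 278/4680 = 0.0595.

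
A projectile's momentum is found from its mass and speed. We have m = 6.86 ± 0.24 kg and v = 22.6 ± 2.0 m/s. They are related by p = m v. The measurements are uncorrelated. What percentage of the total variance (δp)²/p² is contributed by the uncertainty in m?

13.5%

(δp/p)² = (1·δm/m)² + (1·δv/v)²
  m term: (1×0.0350)² = 0.00122
  v term: (1×0.0885)² = 0.00783
Total = 0.00906. Share from m = 0.00122/0.00906 = 0.135.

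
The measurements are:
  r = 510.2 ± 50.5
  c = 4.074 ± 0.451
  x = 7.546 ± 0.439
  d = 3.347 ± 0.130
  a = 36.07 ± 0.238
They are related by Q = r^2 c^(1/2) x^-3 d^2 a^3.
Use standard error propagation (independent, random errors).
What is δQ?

Relative error in a monomial: (δQ/Q)² = Σ (nᵢ · δxᵢ/xᵢ)².
  (2·δr/r)² = (2×0.0990)² = 0.0392;  (½·δc/c)² = (0.5×0.111)² = 0.00306;  (-3·δx/x)² = (-3×0.0582)² = 0.0305;  (2·δd/d)² = (2×0.0388)² = 0.00603;  (3·δa/a)² = (3×0.00660)² = 0.000392
δQ/Q = √(0.0791) = 0.281
Q = 6.428e+08, so δQ = 0.281 × 6.428e+08 = 1.81e+08.

1.81e+08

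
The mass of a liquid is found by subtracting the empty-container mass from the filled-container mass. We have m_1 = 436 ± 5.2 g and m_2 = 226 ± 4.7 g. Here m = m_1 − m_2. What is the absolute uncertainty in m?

7.01 g

Sums and differences: (δm)² = Σ (cᵢ δxᵢ)².
  (δm_1)² = 27.0;  (δm_2)² = 22.1
δm = √(49.1) = 7.01 g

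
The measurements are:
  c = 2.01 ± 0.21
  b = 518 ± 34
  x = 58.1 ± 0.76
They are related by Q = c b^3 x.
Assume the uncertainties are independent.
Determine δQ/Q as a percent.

22.3%

Since Q is a product/quotient, work with relative uncertainties:
  (1·δc/c)² = (1×0.104)² = 0.0109;  (3·δb/b)² = (3×0.0656)² = 0.0388;  (1·δx/x)² = (1×0.0131)² = 0.000171
δQ/Q = √(0.0499) = 0.223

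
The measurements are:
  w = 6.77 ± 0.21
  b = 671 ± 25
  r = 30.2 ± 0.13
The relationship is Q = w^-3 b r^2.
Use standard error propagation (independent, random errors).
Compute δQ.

198

Relative error in a monomial: (δQ/Q)² = Σ (nᵢ · δxᵢ/xᵢ)².
  (-3·δw/w)² = (-3×0.0310)² = 0.00866;  (1·δb/b)² = (1×0.0373)² = 0.00139;  (2·δr/r)² = (2×0.00430)² = 7.41e-05
δQ/Q = √(0.0101) = 0.101
Q = 1970, so δQ = 0.101 × 1970 = 198.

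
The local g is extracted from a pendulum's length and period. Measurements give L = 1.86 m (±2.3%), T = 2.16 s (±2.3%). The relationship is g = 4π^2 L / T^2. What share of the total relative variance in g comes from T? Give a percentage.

80.0%

(δg/g)² = (1·δL/L)² + (-2·δT/T)²
  L term: (1×0.0230)² = 0.000529
  T term: (-2×0.0230)² = 0.00212
Total = 0.00264. Share from T = 0.00212/0.00264 = 0.800.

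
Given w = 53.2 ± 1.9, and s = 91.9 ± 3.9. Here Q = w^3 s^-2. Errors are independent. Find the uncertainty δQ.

2.44

Relative error in a monomial: (δQ/Q)² = Σ (nᵢ · δxᵢ/xᵢ)².
  (3·δw/w)² = (3×0.0357)² = 0.0115;  (-2·δs/s)² = (-2×0.0424)² = 0.00720
δQ/Q = √(0.0187) = 0.137
Q = 17.8, so δQ = 0.137 × 17.8 = 2.44.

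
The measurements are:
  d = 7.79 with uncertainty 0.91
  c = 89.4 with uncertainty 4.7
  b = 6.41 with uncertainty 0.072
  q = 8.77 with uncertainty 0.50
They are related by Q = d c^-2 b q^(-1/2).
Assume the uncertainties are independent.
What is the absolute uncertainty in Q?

0.000338

Each factor contributes (exponent × relative error)² to (δQ/Q)²:
  (1·δd/d)² = (1×0.117)² = 0.0136;  (-2·δc/c)² = (-2×0.0526)² = 0.0111;  (1·δb/b)² = (1×0.0112)² = 0.000126;  (−½·δq/q)² = (-0.5×0.0570)² = 0.000813
δQ/Q = √(0.0256) = 0.160
Q = 0.00211, so δQ = 0.160 × 0.00211 = 0.000338.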